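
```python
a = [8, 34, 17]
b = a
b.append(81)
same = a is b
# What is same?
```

After line 1: a = [8, 34, 17]
After line 2 (b = a is an alias, same object): a = [8, 34, 17], b = [8, 34, 17]
After line 3 (b.append mutates the shared list): a = [8, 34, 17, 81], b = [8, 34, 17, 81]
After line 4 (same = a is b; same object -> True): same = True

True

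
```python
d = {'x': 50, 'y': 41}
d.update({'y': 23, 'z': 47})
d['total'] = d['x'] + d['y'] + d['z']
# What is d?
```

After line 1: d = {'x': 50, 'y': 41}
After line 2 (y overwritten, z added): d = {'x': 50, 'y': 23, 'z': 47}
After line 3 (total = 50 + 23 + 47 = 120): d = {'x': 50, 'y': 23, 'z': 47, 'total': 120}

{'x': 50, 'y': 23, 'z': 47, 'total': 120}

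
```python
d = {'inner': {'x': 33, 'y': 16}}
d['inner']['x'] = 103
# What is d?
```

After line 1: d = {'inner': {'x': 33, 'y': 16}}
After line 2 (inner x overwritten): d = {'inner': {'x': 103, 'y': 16}}

{'inner': {'x': 103, 'y': 16}}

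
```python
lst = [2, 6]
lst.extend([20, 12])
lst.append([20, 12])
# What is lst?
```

After line 1: lst = [2, 6]
After line 2 (extend unpacks [20, 12]): lst = [2, 6, 20, 12]
After line 3 (append adds [20, 12] as single element): lst = [2, 6, 20, 12, [20, 12]]

[2, 6, 20, 12, [20, 12]]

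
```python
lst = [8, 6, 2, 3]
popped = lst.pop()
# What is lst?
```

[8, 6, 2]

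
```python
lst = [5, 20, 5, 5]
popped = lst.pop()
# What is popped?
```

5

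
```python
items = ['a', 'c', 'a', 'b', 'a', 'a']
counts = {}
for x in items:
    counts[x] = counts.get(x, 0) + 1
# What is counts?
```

Initial: counts = {}, items = ['a', 'c', 'a', 'b', 'a', 'a']
See 'a': counts = {'a': 1}
See 'c': counts = {'a': 1, 'c': 1}
See 'a': counts = {'a': 2, 'c': 1}
See 'b': counts = {'a': 2, 'c': 1, 'b': 1}
See 'a': counts = {'a': 3, 'c': 1, 'b': 1}
See 'a': counts = {'a': 4, 'c': 1, 'b': 1}

{'a': 4, 'c': 1, 'b': 1}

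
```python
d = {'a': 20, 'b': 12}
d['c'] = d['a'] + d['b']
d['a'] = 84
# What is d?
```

After line 1: d = {'a': 20, 'b': 12}
After line 2 (d['c'] = 20 + 12): d = {'a': 20, 'b': 12, 'c': 32}
After line 3: d = {'a': 84, 'b': 12, 'c': 32}

{'a': 84, 'b': 12, 'c': 32}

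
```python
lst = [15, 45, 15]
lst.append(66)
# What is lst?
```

[15, 45, 15, 66]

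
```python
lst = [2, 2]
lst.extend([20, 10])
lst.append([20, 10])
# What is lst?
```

After line 1: lst = [2, 2]
After line 2 (extend unpacks [20, 10]): lst = [2, 2, 20, 10]
After line 3 (append adds [20, 10] as single element): lst = [2, 2, 20, 10, [20, 10]]

[2, 2, 20, 10, [20, 10]]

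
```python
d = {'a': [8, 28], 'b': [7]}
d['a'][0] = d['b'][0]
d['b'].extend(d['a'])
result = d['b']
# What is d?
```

After line 1: d = {'a': [8, 28], 'b': [7]}
After line 2 (a[0] = b[0] = 7): d = {'a': [7, 28], 'b': [7]}
After line 3 (b.extend(a) appends [7, 28]): d = {'a': [7, 28], 'b': [7, 7, 28]}
After line 4: result = d['b'] = [7, 7, 28]

{'a': [7, 28], 'b': [7, 7, 28]}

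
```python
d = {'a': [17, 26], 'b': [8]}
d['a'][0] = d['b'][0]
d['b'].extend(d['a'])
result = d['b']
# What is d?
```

After line 1: d = {'a': [17, 26], 'b': [8]}
After line 2 (a[0] = b[0] = 8): d = {'a': [8, 26], 'b': [8]}
After line 3 (b.extend(a) appends [8, 26]): d = {'a': [8, 26], 'b': [8, 8, 26]}
After line 4: result = d['b'] = [8, 8, 26]

{'a': [8, 26], 'b': [8, 8, 26]}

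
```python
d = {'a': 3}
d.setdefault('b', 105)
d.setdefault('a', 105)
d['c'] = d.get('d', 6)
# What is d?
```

After line 1: d = {'a': 3}
After line 2 (setdefault adds 'b'=105): d = {'a': 3, 'b': 105}
After line 3 (setdefault 'a' no-op, already exists): d = {'a': 3, 'b': 105}
After line 4 (get('d', 6) returns default since 'd' not in d): d = {'a': 3, 'b': 105, 'c': 6}

{'a': 3, 'b': 105, 'c': 6}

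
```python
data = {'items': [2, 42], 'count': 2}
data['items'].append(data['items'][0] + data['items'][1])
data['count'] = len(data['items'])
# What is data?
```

After line 1: data = {'items': [2, 42], 'count': 2}
After line 2 (append 2 + 42 = 44): data = {'items': [2, 42, 44], 'count': 2}
After line 3 (count = len(items) = 3): data = {'items': [2, 42, 44], 'count': 3}

{'items': [2, 42, 44], 'count': 3}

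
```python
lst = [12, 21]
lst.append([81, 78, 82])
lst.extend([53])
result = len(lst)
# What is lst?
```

After line 1: lst = [12, 21]
After line 2 (append adds [81, 78, 82] as single element): lst = [12, 21, [81, 78, 82]]
After line 3 (extend unpacks [53], adds 53): lst = [12, 21, [81, 78, 82], 53]
After line 4: result = len(lst) = 4

[12, 21, [81, 78, 82], 53]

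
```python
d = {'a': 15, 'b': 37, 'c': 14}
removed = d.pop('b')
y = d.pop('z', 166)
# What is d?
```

After line 1: d = {'a': 15, 'b': 37, 'c': 14}
After line 2 (pop 'b' returns 37): d = {'a': 15, 'c': 14}, removed = 37
After line 3 (pop 'z' missing, returns default 166): d = {'a': 15, 'c': 14}, y = 166

{'a': 15, 'c': 14}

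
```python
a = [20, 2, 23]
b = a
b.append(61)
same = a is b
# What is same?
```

After line 1: a = [20, 2, 23]
After line 2 (b = a is an alias, same object): a = [20, 2, 23], b = [20, 2, 23]
After line 3 (b.append mutates the shared list): a = [20, 2, 23, 61], b = [20, 2, 23, 61]
After line 4 (same = a is b; same object -> True): same = True

True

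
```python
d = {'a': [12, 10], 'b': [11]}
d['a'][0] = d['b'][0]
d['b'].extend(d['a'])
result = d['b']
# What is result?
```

After line 1: d = {'a': [12, 10], 'b': [11]}
After line 2 (a[0] = b[0] = 11): d = {'a': [11, 10], 'b': [11]}
After line 3 (b.extend(a) appends [11, 10]): d = {'a': [11, 10], 'b': [11, 11, 10]}
After line 4: result = d['b'] = [11, 11, 10]

[11, 11, 10]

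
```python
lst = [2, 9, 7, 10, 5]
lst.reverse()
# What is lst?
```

[5, 10, 7, 9, 2]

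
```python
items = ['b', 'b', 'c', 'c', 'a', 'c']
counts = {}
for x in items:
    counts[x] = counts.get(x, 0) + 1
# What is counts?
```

Initial: counts = {}, items = ['b', 'b', 'c', 'c', 'a', 'c']
See 'b': counts = {'b': 1}
See 'b': counts = {'b': 2}
See 'c': counts = {'b': 2, 'c': 1}
See 'c': counts = {'b': 2, 'c': 2}
See 'a': counts = {'b': 2, 'c': 2, 'a': 1}
See 'c': counts = {'b': 2, 'c': 3, 'a': 1}

{'b': 2, 'c': 3, 'a': 1}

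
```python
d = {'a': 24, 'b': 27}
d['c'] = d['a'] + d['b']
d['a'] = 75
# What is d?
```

After line 1: d = {'a': 24, 'b': 27}
After line 2 (d['c'] = 24 + 27): d = {'a': 24, 'b': 27, 'c': 51}
After line 3: d = {'a': 75, 'b': 27, 'c': 51}

{'a': 75, 'b': 27, 'c': 51}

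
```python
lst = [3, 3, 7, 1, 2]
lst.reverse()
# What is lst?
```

[2, 1, 7, 3, 3]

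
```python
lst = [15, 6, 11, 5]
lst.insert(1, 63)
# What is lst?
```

[15, 63, 6, 11, 5]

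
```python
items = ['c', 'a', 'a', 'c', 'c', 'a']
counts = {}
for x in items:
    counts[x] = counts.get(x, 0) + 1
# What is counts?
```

Initial: counts = {}, items = ['c', 'a', 'a', 'c', 'c', 'a']
See 'c': counts = {'c': 1}
See 'a': counts = {'c': 1, 'a': 1}
See 'a': counts = {'c': 1, 'a': 2}
See 'c': counts = {'c': 2, 'a': 2}
See 'c': counts = {'c': 3, 'a': 2}
See 'a': counts = {'c': 3, 'a': 3}

{'c': 3, 'a': 3}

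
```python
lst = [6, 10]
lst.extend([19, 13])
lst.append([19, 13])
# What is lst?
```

After line 1: lst = [6, 10]
After line 2 (extend unpacks [19, 13]): lst = [6, 10, 19, 13]
After line 3 (append adds [19, 13] as single element): lst = [6, 10, 19, 13, [19, 13]]

[6, 10, 19, 13, [19, 13]]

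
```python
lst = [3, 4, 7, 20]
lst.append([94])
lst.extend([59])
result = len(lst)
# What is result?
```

After line 1: lst = [3, 4, 7, 20]
After line 2 (append adds [94] as single element): lst = [3, 4, 7, 20, [94]]
After line 3 (extend unpacks [59], adds 59): lst = [3, 4, 7, 20, [94], 59]
After line 4: result = len(lst) = 6

6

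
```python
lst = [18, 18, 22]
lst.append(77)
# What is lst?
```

[18, 18, 22, 77]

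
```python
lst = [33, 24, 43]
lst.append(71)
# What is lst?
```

[33, 24, 43, 71]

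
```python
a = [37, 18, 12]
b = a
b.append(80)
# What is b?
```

After line 1: a = [37, 18, 12]
After line 2 (b = a is an alias, same object): a = [37, 18, 12], b = [37, 18, 12]
After line 3 (b.append mutates the shared list): a = [37, 18, 12, 80], b = [37, 18, 12, 80]

[37, 18, 12, 80]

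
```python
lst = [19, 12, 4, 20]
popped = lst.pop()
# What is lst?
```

[19, 12, 4]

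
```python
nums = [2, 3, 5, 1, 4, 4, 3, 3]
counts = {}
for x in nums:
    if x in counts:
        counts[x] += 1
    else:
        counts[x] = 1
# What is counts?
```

Initial: counts = {}, nums = [2, 3, 5, 1, 4, 4, 3, 3]
See 2: counts = {2: 1}
See 3: counts = {2: 1, 3: 1}
See 5: counts = {2: 1, 3: 1, 5: 1}
See 1: counts = {2: 1, 3: 1, 5: 1, 1: 1}
See 4: counts = {2: 1, 3: 1, 5: 1, 1: 1, 4: 1}
See 4: counts = {2: 1, 3: 1, 5: 1, 1: 1, 4: 2}
See 3: counts = {2: 1, 3: 2, 5: 1, 1: 1, 4: 2}
See 3: counts = {2: 1, 3: 3, 5: 1, 1: 1, 4: 2}

{2: 1, 3: 3, 5: 1, 1: 1, 4: 2}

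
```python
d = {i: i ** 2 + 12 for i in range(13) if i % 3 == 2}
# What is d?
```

{2: 16, 5: 37, 8: 76, 11: 133}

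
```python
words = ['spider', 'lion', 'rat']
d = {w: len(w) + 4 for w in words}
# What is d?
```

{'spider': 10, 'lion': 8, 'rat': 7}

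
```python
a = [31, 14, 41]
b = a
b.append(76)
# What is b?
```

After line 1: a = [31, 14, 41]
After line 2 (b = a is an alias, same object): a = [31, 14, 41], b = [31, 14, 41]
After line 3 (b.append mutates the shared list): a = [31, 14, 41, 76], b = [31, 14, 41, 76]

[31, 14, 41, 76]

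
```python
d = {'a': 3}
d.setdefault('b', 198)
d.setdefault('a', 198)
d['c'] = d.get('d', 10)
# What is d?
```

After line 1: d = {'a': 3}
After line 2 (setdefault adds 'b'=198): d = {'a': 3, 'b': 198}
After line 3 (setdefault 'a' no-op, already exists): d = {'a': 3, 'b': 198}
After line 4 (get('d', 10) returns default since 'd' not in d): d = {'a': 3, 'b': 198, 'c': 10}

{'a': 3, 'b': 198, 'c': 10}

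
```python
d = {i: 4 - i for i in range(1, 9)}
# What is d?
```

{1: 3, 2: 2, 3: 1, 4: 0, 5: -1, 6: -2, 7: -3, 8: -4}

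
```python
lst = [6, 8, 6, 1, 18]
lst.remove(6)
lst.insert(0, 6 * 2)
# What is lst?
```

After line 1: lst = [6, 8, 6, 1, 18]
After line 2 (remove first 6): lst = [8, 6, 1, 18]
After line 3 (insert 12 at index 0): lst = [12, 8, 6, 1, 18]

[12, 8, 6, 1, 18]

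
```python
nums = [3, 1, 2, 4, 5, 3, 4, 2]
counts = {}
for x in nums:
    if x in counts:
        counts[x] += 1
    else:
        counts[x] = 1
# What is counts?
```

Initial: counts = {}, nums = [3, 1, 2, 4, 5, 3, 4, 2]
See 3: counts = {3: 1}
See 1: counts = {3: 1, 1: 1}
See 2: counts = {3: 1, 1: 1, 2: 1}
See 4: counts = {3: 1, 1: 1, 2: 1, 4: 1}
See 5: counts = {3: 1, 1: 1, 2: 1, 4: 1, 5: 1}
See 3: counts = {3: 2, 1: 1, 2: 1, 4: 1, 5: 1}
See 4: counts = {3: 2, 1: 1, 2: 1, 4: 2, 5: 1}
See 2: counts = {3: 2, 1: 1, 2: 2, 4: 2, 5: 1}

{3: 2, 1: 1, 2: 2, 4: 2, 5: 1}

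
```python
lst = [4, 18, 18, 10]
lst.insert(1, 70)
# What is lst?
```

[4, 70, 18, 18, 10]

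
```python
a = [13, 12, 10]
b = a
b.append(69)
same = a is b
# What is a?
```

After line 1: a = [13, 12, 10]
After line 2 (b = a is an alias, same object): a = [13, 12, 10], b = [13, 12, 10]
After line 3 (b.append mutates the shared list): a = [13, 12, 10, 69], b = [13, 12, 10, 69]
After line 4 (same = a is b; same object -> True): same = True

[13, 12, 10, 69]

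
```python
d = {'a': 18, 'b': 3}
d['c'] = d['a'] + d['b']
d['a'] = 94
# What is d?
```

After line 1: d = {'a': 18, 'b': 3}
After line 2 (d['c'] = 18 + 3): d = {'a': 18, 'b': 3, 'c': 21}
After line 3: d = {'a': 94, 'b': 3, 'c': 21}

{'a': 94, 'b': 3, 'c': 21}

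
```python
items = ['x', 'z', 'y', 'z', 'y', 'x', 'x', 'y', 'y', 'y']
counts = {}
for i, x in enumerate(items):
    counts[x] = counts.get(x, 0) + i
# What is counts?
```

Initial: counts = {}, items = ['x', 'z', 'y', 'z', 'y', 'x', 'x', 'y', 'y', 'y']
i=0, x='x': counts = {'x': 0}
i=1, x='z': counts = {'x': 0, 'z': 1}
i=2, x='y': counts = {'x': 0, 'z': 1, 'y': 2}
i=3, x='z': counts = {'x': 0, 'z': 4, 'y': 2}
i=4, x='y': counts = {'x': 0, 'z': 4, 'y': 6}
i=5, x='x': counts = {'x': 5, 'z': 4, 'y': 6}
i=6, x='x': counts = {'x': 11, 'z': 4, 'y': 6}
i=7, x='y': counts = {'x': 11, 'z': 4, 'y': 13}
i=8, x='y': counts = {'x': 11, 'z': 4, 'y': 21}
i=9, x='y': counts = {'x': 11, 'z': 4, 'y': 30}

{'x': 11, 'z': 4, 'y': 30}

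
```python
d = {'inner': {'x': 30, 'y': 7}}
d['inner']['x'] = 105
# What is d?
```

After line 1: d = {'inner': {'x': 30, 'y': 7}}
After line 2 (inner x overwritten): d = {'inner': {'x': 105, 'y': 7}}

{'inner': {'x': 105, 'y': 7}}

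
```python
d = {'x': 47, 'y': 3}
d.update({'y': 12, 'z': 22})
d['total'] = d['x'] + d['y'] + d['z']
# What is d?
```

After line 1: d = {'x': 47, 'y': 3}
After line 2 (y overwritten, z added): d = {'x': 47, 'y': 12, 'z': 22}
After line 3 (total = 47 + 12 + 22 = 81): d = {'x': 47, 'y': 12, 'z': 22, 'total': 81}

{'x': 47, 'y': 12, 'z': 22, 'total': 81}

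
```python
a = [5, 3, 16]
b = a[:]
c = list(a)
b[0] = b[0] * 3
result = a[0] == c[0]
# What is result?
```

After line 1: a = [5, 3, 16]
After line 2 (b = a[:], copy): a = [5, 3, 16], b = [5, 3, 16]
After line 3 (c = list(a) is a copy, new object): c = [5, 3, 16]
After line 4 (b[0] = 5 * 3 = 15; only b mutates (copy)): a = [5, 3, 16], b = [15, 3, 16], c = [5, 3, 16]
After line 5 (a[0] = 5, c[0] = 5; result = True)

True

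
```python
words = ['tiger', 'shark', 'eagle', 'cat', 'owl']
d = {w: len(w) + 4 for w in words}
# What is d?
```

{'tiger': 9, 'shark': 9, 'eagle': 9, 'cat': 7, 'owl': 7}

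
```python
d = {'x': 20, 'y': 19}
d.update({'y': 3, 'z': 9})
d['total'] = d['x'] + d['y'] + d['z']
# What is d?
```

After line 1: d = {'x': 20, 'y': 19}
After line 2 (y overwritten, z added): d = {'x': 20, 'y': 3, 'z': 9}
After line 3 (total = 20 + 3 + 9 = 32): d = {'x': 20, 'y': 3, 'z': 9, 'total': 32}

{'x': 20, 'y': 3, 'z': 9, 'total': 32}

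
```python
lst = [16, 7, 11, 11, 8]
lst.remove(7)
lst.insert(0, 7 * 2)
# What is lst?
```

After line 1: lst = [16, 7, 11, 11, 8]
After line 2 (remove first 7): lst = [16, 11, 11, 8]
After line 3 (insert 14 at index 0): lst = [14, 16, 11, 11, 8]

[14, 16, 11, 11, 8]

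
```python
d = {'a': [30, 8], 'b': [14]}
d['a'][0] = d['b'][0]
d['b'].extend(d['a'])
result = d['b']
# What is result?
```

After line 1: d = {'a': [30, 8], 'b': [14]}
After line 2 (a[0] = b[0] = 14): d = {'a': [14, 8], 'b': [14]}
After line 3 (b.extend(a) appends [14, 8]): d = {'a': [14, 8], 'b': [14, 14, 8]}
After line 4: result = d['b'] = [14, 14, 8]

[14, 14, 8]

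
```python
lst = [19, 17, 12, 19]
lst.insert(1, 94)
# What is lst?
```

[19, 94, 17, 12, 19]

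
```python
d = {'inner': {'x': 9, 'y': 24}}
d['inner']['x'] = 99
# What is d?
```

After line 1: d = {'inner': {'x': 9, 'y': 24}}
After line 2 (inner x overwritten): d = {'inner': {'x': 99, 'y': 24}}

{'inner': {'x': 99, 'y': 24}}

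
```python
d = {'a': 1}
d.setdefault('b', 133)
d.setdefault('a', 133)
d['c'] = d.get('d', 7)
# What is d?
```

After line 1: d = {'a': 1}
After line 2 (setdefault adds 'b'=133): d = {'a': 1, 'b': 133}
After line 3 (setdefault 'a' no-op, already exists): d = {'a': 1, 'b': 133}
After line 4 (get('d', 7) returns default since 'd' not in d): d = {'a': 1, 'b': 133, 'c': 7}

{'a': 1, 'b': 133, 'c': 7}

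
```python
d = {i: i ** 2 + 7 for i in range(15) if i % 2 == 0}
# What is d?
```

{0: 7, 2: 11, 4: 23, 6: 43, 8: 71, 10: 107, 12: 151, 14: 203}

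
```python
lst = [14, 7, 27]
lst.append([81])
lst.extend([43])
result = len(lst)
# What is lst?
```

After line 1: lst = [14, 7, 27]
After line 2 (append adds [81] as single element): lst = [14, 7, 27, [81]]
After line 3 (extend unpacks [43], adds 43): lst = [14, 7, 27, [81], 43]
After line 4: result = len(lst) = 5

[14, 7, 27, [81], 43]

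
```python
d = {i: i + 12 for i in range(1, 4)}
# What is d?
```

{1: 13, 2: 14, 3: 15}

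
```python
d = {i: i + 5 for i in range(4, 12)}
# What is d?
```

{4: 9, 5: 10, 6: 11, 7: 12, 8: 13, 9: 14, 10: 15, 11: 16}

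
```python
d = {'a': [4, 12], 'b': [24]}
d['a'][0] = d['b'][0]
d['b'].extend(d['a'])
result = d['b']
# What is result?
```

After line 1: d = {'a': [4, 12], 'b': [24]}
After line 2 (a[0] = b[0] = 24): d = {'a': [24, 12], 'b': [24]}
After line 3 (b.extend(a) appends [24, 12]): d = {'a': [24, 12], 'b': [24, 24, 12]}
After line 4: result = d['b'] = [24, 24, 12]

[24, 24, 12]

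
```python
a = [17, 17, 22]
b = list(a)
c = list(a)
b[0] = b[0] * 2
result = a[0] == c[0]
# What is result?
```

After line 1: a = [17, 17, 22]
After line 2 (b = list(a), copy): a = [17, 17, 22], b = [17, 17, 22]
After line 3 (c = list(a) is a copy, new object): c = [17, 17, 22]
After line 4 (b[0] = 17 * 2 = 34; only b mutates (copy)): a = [17, 17, 22], b = [34, 17, 22], c = [17, 17, 22]
After line 5 (a[0] = 17, c[0] = 17; result = True)

True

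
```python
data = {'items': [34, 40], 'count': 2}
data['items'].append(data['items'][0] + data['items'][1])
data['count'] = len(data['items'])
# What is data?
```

After line 1: data = {'items': [34, 40], 'count': 2}
After line 2 (append 34 + 40 = 74): data = {'items': [34, 40, 74], 'count': 2}
After line 3 (count = len(items) = 3): data = {'items': [34, 40, 74], 'count': 3}

{'items': [34, 40, 74], 'count': 3}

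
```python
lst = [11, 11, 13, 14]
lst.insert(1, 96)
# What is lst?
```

[11, 96, 11, 13, 14]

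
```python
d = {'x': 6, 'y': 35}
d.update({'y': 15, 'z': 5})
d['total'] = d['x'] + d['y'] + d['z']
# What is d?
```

After line 1: d = {'x': 6, 'y': 35}
After line 2 (y overwritten, z added): d = {'x': 6, 'y': 15, 'z': 5}
After line 3 (total = 6 + 15 + 5 = 26): d = {'x': 6, 'y': 15, 'z': 5, 'total': 26}

{'x': 6, 'y': 15, 'z': 5, 'total': 26}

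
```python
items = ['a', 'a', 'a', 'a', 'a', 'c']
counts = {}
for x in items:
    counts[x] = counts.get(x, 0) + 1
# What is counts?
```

Initial: counts = {}, items = ['a', 'a', 'a', 'a', 'a', 'c']
See 'a': counts = {'a': 1}
See 'a': counts = {'a': 2}
See 'a': counts = {'a': 3}
See 'a': counts = {'a': 4}
See 'a': counts = {'a': 5}
See 'c': counts = {'a': 5, 'c': 1}

{'a': 5, 'c': 1}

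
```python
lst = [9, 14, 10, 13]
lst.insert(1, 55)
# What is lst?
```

[9, 55, 14, 10, 13]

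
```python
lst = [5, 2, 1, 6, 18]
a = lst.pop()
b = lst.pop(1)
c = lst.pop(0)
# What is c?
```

After line 1: lst = [5, 2, 1, 6, 18]
After line 2 (pop() -> a = 18): lst = [5, 2, 1, 6]
After line 3 (pop(1) -> b = 2): lst = [5, 1, 6]
After line 4 (pop(0) -> c = 5): lst = [1, 6]

5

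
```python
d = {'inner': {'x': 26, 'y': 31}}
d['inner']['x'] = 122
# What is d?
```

After line 1: d = {'inner': {'x': 26, 'y': 31}}
After line 2 (inner x overwritten): d = {'inner': {'x': 122, 'y': 31}}

{'inner': {'x': 122, 'y': 31}}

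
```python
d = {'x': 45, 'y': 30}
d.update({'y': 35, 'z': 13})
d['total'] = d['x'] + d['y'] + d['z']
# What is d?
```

After line 1: d = {'x': 45, 'y': 30}
After line 2 (y overwritten, z added): d = {'x': 45, 'y': 35, 'z': 13}
After line 3 (total = 45 + 35 + 13 = 93): d = {'x': 45, 'y': 35, 'z': 13, 'total': 93}

{'x': 45, 'y': 35, 'z': 13, 'total': 93}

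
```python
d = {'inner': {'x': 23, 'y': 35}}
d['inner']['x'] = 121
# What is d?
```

After line 1: d = {'inner': {'x': 23, 'y': 35}}
After line 2 (inner x overwritten): d = {'inner': {'x': 121, 'y': 35}}

{'inner': {'x': 121, 'y': 35}}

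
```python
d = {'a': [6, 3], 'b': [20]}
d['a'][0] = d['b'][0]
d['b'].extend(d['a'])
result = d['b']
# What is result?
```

After line 1: d = {'a': [6, 3], 'b': [20]}
After line 2 (a[0] = b[0] = 20): d = {'a': [20, 3], 'b': [20]}
After line 3 (b.extend(a) appends [20, 3]): d = {'a': [20, 3], 'b': [20, 20, 3]}
After line 4: result = d['b'] = [20, 20, 3]

[20, 20, 3]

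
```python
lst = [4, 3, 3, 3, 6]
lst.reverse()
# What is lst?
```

[6, 3, 3, 3, 4]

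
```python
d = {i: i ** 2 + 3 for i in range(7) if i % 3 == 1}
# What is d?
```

{1: 4, 4: 19}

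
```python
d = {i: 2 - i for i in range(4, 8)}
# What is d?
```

{4: -2, 5: -3, 6: -4, 7: -5}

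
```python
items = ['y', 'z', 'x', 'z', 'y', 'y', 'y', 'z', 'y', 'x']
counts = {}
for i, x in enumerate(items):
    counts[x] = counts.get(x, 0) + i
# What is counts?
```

Initial: counts = {}, items = ['y', 'z', 'x', 'z', 'y', 'y', 'y', 'z', 'y', 'x']
i=0, x='y': counts = {'y': 0}
i=1, x='z': counts = {'y': 0, 'z': 1}
i=2, x='x': counts = {'y': 0, 'z': 1, 'x': 2}
i=3, x='z': counts = {'y': 0, 'z': 4, 'x': 2}
i=4, x='y': counts = {'y': 4, 'z': 4, 'x': 2}
i=5, x='y': counts = {'y': 9, 'z': 4, 'x': 2}
i=6, x='y': counts = {'y': 15, 'z': 4, 'x': 2}
i=7, x='z': counts = {'y': 15, 'z': 11, 'x': 2}
i=8, x='y': counts = {'y': 23, 'z': 11, 'x': 2}
i=9, x='x': counts = {'y': 23, 'z': 11, 'x': 11}

{'y': 23, 'z': 11, 'x': 11}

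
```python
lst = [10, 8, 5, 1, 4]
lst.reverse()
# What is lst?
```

[4, 1, 5, 8, 10]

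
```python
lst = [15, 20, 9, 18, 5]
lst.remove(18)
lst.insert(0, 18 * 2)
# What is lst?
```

After line 1: lst = [15, 20, 9, 18, 5]
After line 2 (remove first 18): lst = [15, 20, 9, 5]
After line 3 (insert 36 at index 0): lst = [36, 15, 20, 9, 5]

[36, 15, 20, 9, 5]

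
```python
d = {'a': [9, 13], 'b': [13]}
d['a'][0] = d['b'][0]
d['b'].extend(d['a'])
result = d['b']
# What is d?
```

After line 1: d = {'a': [9, 13], 'b': [13]}
After line 2 (a[0] = b[0] = 13): d = {'a': [13, 13], 'b': [13]}
After line 3 (b.extend(a) appends [13, 13]): d = {'a': [13, 13], 'b': [13, 13, 13]}
After line 4: result = d['b'] = [13, 13, 13]

{'a': [13, 13], 'b': [13, 13, 13]}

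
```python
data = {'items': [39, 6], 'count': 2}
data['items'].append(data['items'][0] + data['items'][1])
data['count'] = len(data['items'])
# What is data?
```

After line 1: data = {'items': [39, 6], 'count': 2}
After line 2 (append 39 + 6 = 45): data = {'items': [39, 6, 45], 'count': 2}
After line 3 (count = len(items) = 3): data = {'items': [39, 6, 45], 'count': 3}

{'items': [39, 6, 45], 'count': 3}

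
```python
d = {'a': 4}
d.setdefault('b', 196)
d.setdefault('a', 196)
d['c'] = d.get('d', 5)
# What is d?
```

After line 1: d = {'a': 4}
After line 2 (setdefault adds 'b'=196): d = {'a': 4, 'b': 196}
After line 3 (setdefault 'a' no-op, already exists): d = {'a': 4, 'b': 196}
After line 4 (get('d', 5) returns default since 'd' not in d): d = {'a': 4, 'b': 196, 'c': 5}

{'a': 4, 'b': 196, 'c': 5}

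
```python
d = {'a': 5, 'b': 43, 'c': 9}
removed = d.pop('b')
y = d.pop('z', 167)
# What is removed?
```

After line 1: d = {'a': 5, 'b': 43, 'c': 9}
After line 2 (pop 'b' returns 43): d = {'a': 5, 'c': 9}, removed = 43
After line 3 (pop 'z' missing, returns default 167): d = {'a': 5, 'c': 9}, y = 167

43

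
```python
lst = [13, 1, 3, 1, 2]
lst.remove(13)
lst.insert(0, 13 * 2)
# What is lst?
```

After line 1: lst = [13, 1, 3, 1, 2]
After line 2 (remove first 13): lst = [1, 3, 1, 2]
After line 3 (insert 26 at index 0): lst = [26, 1, 3, 1, 2]

[26, 1, 3, 1, 2]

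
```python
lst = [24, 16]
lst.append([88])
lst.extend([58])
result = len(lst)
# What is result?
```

After line 1: lst = [24, 16]
After line 2 (append adds [88] as single element): lst = [24, 16, [88]]
After line 3 (extend unpacks [58], adds 58): lst = [24, 16, [88], 58]
After line 4: result = len(lst) = 4

4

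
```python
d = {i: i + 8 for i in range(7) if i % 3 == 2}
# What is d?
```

{2: 10, 5: 13}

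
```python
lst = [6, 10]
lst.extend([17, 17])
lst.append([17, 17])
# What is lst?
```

After line 1: lst = [6, 10]
After line 2 (extend unpacks [17, 17]): lst = [6, 10, 17, 17]
After line 3 (append adds [17, 17] as single element): lst = [6, 10, 17, 17, [17, 17]]

[6, 10, 17, 17, [17, 17]]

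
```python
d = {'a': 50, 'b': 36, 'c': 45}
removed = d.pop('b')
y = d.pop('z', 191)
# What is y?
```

After line 1: d = {'a': 50, 'b': 36, 'c': 45}
After line 2 (pop 'b' returns 36): d = {'a': 50, 'c': 45}, removed = 36
After line 3 (pop 'z' missing, returns default 191): d = {'a': 50, 'c': 45}, y = 191

191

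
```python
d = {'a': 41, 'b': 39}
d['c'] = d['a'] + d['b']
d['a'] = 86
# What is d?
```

After line 1: d = {'a': 41, 'b': 39}
After line 2 (d['c'] = 41 + 39): d = {'a': 41, 'b': 39, 'c': 80}
After line 3: d = {'a': 86, 'b': 39, 'c': 80}

{'a': 86, 'b': 39, 'c': 80}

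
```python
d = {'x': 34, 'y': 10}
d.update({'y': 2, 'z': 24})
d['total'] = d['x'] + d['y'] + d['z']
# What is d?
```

After line 1: d = {'x': 34, 'y': 10}
After line 2 (y overwritten, z added): d = {'x': 34, 'y': 2, 'z': 24}
After line 3 (total = 34 + 2 + 24 = 60): d = {'x': 34, 'y': 2, 'z': 24, 'total': 60}

{'x': 34, 'y': 2, 'z': 24, 'total': 60}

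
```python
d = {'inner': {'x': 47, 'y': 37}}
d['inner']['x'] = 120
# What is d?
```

After line 1: d = {'inner': {'x': 47, 'y': 37}}
After line 2 (inner x overwritten): d = {'inner': {'x': 120, 'y': 37}}

{'inner': {'x': 120, 'y': 37}}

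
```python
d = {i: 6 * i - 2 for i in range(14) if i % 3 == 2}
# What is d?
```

{2: 10, 5: 28, 8: 46, 11: 64}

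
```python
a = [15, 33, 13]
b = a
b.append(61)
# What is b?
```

After line 1: a = [15, 33, 13]
After line 2 (b = a is an alias, same object): a = [15, 33, 13], b = [15, 33, 13]
After line 3 (b.append mutates the shared list): a = [15, 33, 13, 61], b = [15, 33, 13, 61]

[15, 33, 13, 61]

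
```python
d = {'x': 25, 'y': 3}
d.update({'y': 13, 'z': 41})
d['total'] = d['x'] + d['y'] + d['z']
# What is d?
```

After line 1: d = {'x': 25, 'y': 3}
After line 2 (y overwritten, z added): d = {'x': 25, 'y': 13, 'z': 41}
After line 3 (total = 25 + 13 + 41 = 79): d = {'x': 25, 'y': 13, 'z': 41, 'total': 79}

{'x': 25, 'y': 13, 'z': 41, 'total': 79}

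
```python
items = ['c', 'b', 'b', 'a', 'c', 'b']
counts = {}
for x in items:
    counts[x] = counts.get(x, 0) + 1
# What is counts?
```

Initial: counts = {}, items = ['c', 'b', 'b', 'a', 'c', 'b']
See 'c': counts = {'c': 1}
See 'b': counts = {'c': 1, 'b': 1}
See 'b': counts = {'c': 1, 'b': 2}
See 'a': counts = {'c': 1, 'b': 2, 'a': 1}
See 'c': counts = {'c': 2, 'b': 2, 'a': 1}
See 'b': counts = {'c': 2, 'b': 3, 'a': 1}

{'c': 2, 'b': 3, 'a': 1}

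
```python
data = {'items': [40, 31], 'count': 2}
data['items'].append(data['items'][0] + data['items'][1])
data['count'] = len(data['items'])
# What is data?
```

After line 1: data = {'items': [40, 31], 'count': 2}
After line 2 (append 40 + 31 = 71): data = {'items': [40, 31, 71], 'count': 2}
After line 3 (count = len(items) = 3): data = {'items': [40, 31, 71], 'count': 3}

{'items': [40, 31, 71], 'count': 3}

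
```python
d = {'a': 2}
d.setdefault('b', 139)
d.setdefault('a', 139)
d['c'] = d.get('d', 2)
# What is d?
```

After line 1: d = {'a': 2}
After line 2 (setdefault adds 'b'=139): d = {'a': 2, 'b': 139}
After line 3 (setdefault 'a' no-op, already exists): d = {'a': 2, 'b': 139}
After line 4 (get('d', 2) returns default since 'd' not in d): d = {'a': 2, 'b': 139, 'c': 2}

{'a': 2, 'b': 139, 'c': 2}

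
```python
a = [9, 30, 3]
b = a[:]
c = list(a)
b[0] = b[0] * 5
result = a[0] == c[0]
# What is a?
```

After line 1: a = [9, 30, 3]
After line 2 (b = a[:], copy): a = [9, 30, 3], b = [9, 30, 3]
After line 3 (c = list(a) is a copy, new object): c = [9, 30, 3]
After line 4 (b[0] = 9 * 5 = 45; only b mutates (copy)): a = [9, 30, 3], b = [45, 30, 3], c = [9, 30, 3]
After line 5 (a[0] = 9, c[0] = 9; result = True)

[9, 30, 3]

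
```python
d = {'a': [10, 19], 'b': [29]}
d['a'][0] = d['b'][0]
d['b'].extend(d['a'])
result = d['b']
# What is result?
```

After line 1: d = {'a': [10, 19], 'b': [29]}
After line 2 (a[0] = b[0] = 29): d = {'a': [29, 19], 'b': [29]}
After line 3 (b.extend(a) appends [29, 19]): d = {'a': [29, 19], 'b': [29, 29, 19]}
After line 4: result = d['b'] = [29, 29, 19]

[29, 29, 19]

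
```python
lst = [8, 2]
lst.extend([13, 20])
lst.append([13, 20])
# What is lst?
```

After line 1: lst = [8, 2]
After line 2 (extend unpacks [13, 20]): lst = [8, 2, 13, 20]
After line 3 (append adds [13, 20] as single element): lst = [8, 2, 13, 20, [13, 20]]

[8, 2, 13, 20, [13, 20]]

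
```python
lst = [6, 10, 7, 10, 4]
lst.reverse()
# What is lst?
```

[4, 10, 7, 10, 6]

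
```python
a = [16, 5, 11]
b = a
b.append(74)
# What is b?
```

After line 1: a = [16, 5, 11]
After line 2 (b = a is an alias, same object): a = [16, 5, 11], b = [16, 5, 11]
After line 3 (b.append mutates the shared list): a = [16, 5, 11, 74], b = [16, 5, 11, 74]

[16, 5, 11, 74]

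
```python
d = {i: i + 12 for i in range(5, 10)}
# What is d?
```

{5: 17, 6: 18, 7: 19, 8: 20, 9: 21}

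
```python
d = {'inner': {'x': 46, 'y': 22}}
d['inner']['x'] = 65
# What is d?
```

After line 1: d = {'inner': {'x': 46, 'y': 22}}
After line 2 (inner x overwritten): d = {'inner': {'x': 65, 'y': 22}}

{'inner': {'x': 65, 'y': 22}}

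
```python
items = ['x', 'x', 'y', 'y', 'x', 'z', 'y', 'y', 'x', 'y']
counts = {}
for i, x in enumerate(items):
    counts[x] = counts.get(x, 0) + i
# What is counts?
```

Initial: counts = {}, items = ['x', 'x', 'y', 'y', 'x', 'z', 'y', 'y', 'x', 'y']
i=0, x='x': counts = {'x': 0}
i=1, x='x': counts = {'x': 1}
i=2, x='y': counts = {'x': 1, 'y': 2}
i=3, x='y': counts = {'x': 1, 'y': 5}
i=4, x='x': counts = {'x': 5, 'y': 5}
i=5, x='z': counts = {'x': 5, 'y': 5, 'z': 5}
i=6, x='y': counts = {'x': 5, 'y': 11, 'z': 5}
i=7, x='y': counts = {'x': 5, 'y': 18, 'z': 5}
i=8, x='x': counts = {'x': 13, 'y': 18, 'z': 5}
i=9, x='y': counts = {'x': 13, 'y': 27, 'z': 5}

{'x': 13, 'y': 27, 'z': 5}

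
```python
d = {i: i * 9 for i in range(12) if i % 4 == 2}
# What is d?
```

{2: 18, 6: 54, 10: 90}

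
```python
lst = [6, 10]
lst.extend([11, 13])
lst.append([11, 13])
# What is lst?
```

After line 1: lst = [6, 10]
After line 2 (extend unpacks [11, 13]): lst = [6, 10, 11, 13]
After line 3 (append adds [11, 13] as single element): lst = [6, 10, 11, 13, [11, 13]]

[6, 10, 11, 13, [11, 13]]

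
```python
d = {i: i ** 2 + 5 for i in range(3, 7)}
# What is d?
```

{3: 14, 4: 21, 5: 30, 6: 41}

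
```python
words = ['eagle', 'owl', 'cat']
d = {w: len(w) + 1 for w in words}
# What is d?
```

{'eagle': 6, 'owl': 4, 'cat': 4}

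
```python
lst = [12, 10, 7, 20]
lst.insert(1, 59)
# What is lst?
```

[12, 59, 10, 7, 20]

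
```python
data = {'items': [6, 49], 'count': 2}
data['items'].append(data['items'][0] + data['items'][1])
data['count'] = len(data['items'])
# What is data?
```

After line 1: data = {'items': [6, 49], 'count': 2}
After line 2 (append 6 + 49 = 55): data = {'items': [6, 49, 55], 'count': 2}
After line 3 (count = len(items) = 3): data = {'items': [6, 49, 55], 'count': 3}

{'items': [6, 49, 55], 'count': 3}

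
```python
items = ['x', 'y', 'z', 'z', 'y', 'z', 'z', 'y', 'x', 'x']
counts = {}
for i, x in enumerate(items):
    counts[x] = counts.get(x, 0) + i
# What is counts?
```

Initial: counts = {}, items = ['x', 'y', 'z', 'z', 'y', 'z', 'z', 'y', 'x', 'x']
i=0, x='x': counts = {'x': 0}
i=1, x='y': counts = {'x': 0, 'y': 1}
i=2, x='z': counts = {'x': 0, 'y': 1, 'z': 2}
i=3, x='z': counts = {'x': 0, 'y': 1, 'z': 5}
i=4, x='y': counts = {'x': 0, 'y': 5, 'z': 5}
i=5, x='z': counts = {'x': 0, 'y': 5, 'z': 10}
i=6, x='z': counts = {'x': 0, 'y': 5, 'z': 16}
i=7, x='y': counts = {'x': 0, 'y': 12, 'z': 16}
i=8, x='x': counts = {'x': 8, 'y': 12, 'z': 16}
i=9, x='x': counts = {'x': 17, 'y': 12, 'z': 16}

{'x': 17, 'y': 12, 'z': 16}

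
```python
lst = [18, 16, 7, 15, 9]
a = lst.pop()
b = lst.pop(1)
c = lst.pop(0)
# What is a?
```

After line 1: lst = [18, 16, 7, 15, 9]
After line 2 (pop() -> a = 9): lst = [18, 16, 7, 15]
After line 3 (pop(1) -> b = 16): lst = [18, 7, 15]
After line 4 (pop(0) -> c = 18): lst = [7, 15]

9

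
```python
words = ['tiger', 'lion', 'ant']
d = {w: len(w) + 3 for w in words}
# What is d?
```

{'tiger': 8, 'lion': 7, 'ant': 6}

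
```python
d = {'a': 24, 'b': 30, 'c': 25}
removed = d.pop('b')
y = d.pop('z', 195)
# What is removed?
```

After line 1: d = {'a': 24, 'b': 30, 'c': 25}
After line 2 (pop 'b' returns 30): d = {'a': 24, 'c': 25}, removed = 30
After line 3 (pop 'z' missing, returns default 195): d = {'a': 24, 'c': 25}, y = 195

30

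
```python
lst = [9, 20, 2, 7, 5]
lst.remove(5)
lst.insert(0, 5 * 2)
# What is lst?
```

After line 1: lst = [9, 20, 2, 7, 5]
After line 2 (remove first 5): lst = [9, 20, 2, 7]
After line 3 (insert 10 at index 0): lst = [10, 9, 20, 2, 7]

[10, 9, 20, 2, 7]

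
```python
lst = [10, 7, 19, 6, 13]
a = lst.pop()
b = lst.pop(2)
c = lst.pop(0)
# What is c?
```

After line 1: lst = [10, 7, 19, 6, 13]
After line 2 (pop() -> a = 13): lst = [10, 7, 19, 6]
After line 3 (pop(2) -> b = 19): lst = [10, 7, 6]
After line 4 (pop(0) -> c = 10): lst = [7, 6]

10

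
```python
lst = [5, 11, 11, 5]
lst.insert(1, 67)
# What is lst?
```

[5, 67, 11, 11, 5]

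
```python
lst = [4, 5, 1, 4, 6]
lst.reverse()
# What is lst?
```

[6, 4, 1, 5, 4]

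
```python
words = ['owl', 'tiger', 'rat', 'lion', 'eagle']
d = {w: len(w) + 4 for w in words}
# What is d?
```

{'owl': 7, 'tiger': 9, 'rat': 7, 'lion': 8, 'eagle': 9}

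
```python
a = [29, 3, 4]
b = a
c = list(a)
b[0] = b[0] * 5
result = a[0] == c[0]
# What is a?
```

After line 1: a = [29, 3, 4]
After line 2 (b = a, alias): a = [29, 3, 4], b = [29, 3, 4]
After line 3 (c = list(a) is a copy, new object): c = [29, 3, 4]
After line 4 (b[0] = 29 * 5 = 145; mutates shared a/b): a = b = [145, 3, 4], c = [29, 3, 4]
After line 5 (a[0] = 145, c[0] = 29; result = False)

[145, 3, 4]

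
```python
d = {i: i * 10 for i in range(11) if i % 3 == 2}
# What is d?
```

{2: 20, 5: 50, 8: 80}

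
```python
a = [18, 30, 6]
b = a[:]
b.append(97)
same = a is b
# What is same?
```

After line 1: a = [18, 30, 6]
After line 2 (b = a[:] is a shallow copy, new object): a = [18, 30, 6], b = [18, 30, 6]
After line 3 (append only mutates b): a = [18, 30, 6], b = [18, 30, 6, 97]
After line 4 (same = a is b; different objects -> False): same = False

False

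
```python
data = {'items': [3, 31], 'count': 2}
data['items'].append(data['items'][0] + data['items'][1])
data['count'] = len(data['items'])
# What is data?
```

After line 1: data = {'items': [3, 31], 'count': 2}
After line 2 (append 3 + 31 = 34): data = {'items': [3, 31, 34], 'count': 2}
After line 3 (count = len(items) = 3): data = {'items': [3, 31, 34], 'count': 3}

{'items': [3, 31, 34], 'count': 3}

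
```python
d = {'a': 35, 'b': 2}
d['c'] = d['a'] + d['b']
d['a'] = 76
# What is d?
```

After line 1: d = {'a': 35, 'b': 2}
After line 2 (d['c'] = 35 + 2): d = {'a': 35, 'b': 2, 'c': 37}
After line 3: d = {'a': 76, 'b': 2, 'c': 37}

{'a': 76, 'b': 2, 'c': 37}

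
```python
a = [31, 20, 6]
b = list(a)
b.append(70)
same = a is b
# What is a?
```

After line 1: a = [31, 20, 6]
After line 2 (b = list(a) is a shallow copy, new object): a = [31, 20, 6], b = [31, 20, 6]
After line 3 (append only mutates b): a = [31, 20, 6], b = [31, 20, 6, 70]
After line 4 (same = a is b; different objects -> False): same = False

[31, 20, 6]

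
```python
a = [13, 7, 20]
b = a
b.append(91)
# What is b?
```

After line 1: a = [13, 7, 20]
After line 2 (b = a is an alias, same object): a = [13, 7, 20], b = [13, 7, 20]
After line 3 (b.append mutates the shared list): a = [13, 7, 20, 91], b = [13, 7, 20, 91]

[13, 7, 20, 91]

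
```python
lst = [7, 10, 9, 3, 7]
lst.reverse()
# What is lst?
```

[7, 3, 9, 10, 7]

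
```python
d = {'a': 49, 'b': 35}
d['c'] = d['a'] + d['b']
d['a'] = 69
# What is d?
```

After line 1: d = {'a': 49, 'b': 35}
After line 2 (d['c'] = 49 + 35): d = {'a': 49, 'b': 35, 'c': 84}
After line 3: d = {'a': 69, 'b': 35, 'c': 84}

{'a': 69, 'b': 35, 'c': 84}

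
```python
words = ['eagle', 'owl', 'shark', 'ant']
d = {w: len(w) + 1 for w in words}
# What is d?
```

{'eagle': 6, 'owl': 4, 'shark': 6, 'ant': 4}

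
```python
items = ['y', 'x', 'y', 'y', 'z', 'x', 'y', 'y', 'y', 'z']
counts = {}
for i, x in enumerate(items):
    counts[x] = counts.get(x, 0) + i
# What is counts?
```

Initial: counts = {}, items = ['y', 'x', 'y', 'y', 'z', 'x', 'y', 'y', 'y', 'z']
i=0, x='y': counts = {'y': 0}
i=1, x='x': counts = {'y': 0, 'x': 1}
i=2, x='y': counts = {'y': 2, 'x': 1}
i=3, x='y': counts = {'y': 5, 'x': 1}
i=4, x='z': counts = {'y': 5, 'x': 1, 'z': 4}
i=5, x='x': counts = {'y': 5, 'x': 6, 'z': 4}
i=6, x='y': counts = {'y': 11, 'x': 6, 'z': 4}
i=7, x='y': counts = {'y': 18, 'x': 6, 'z': 4}
i=8, x='y': counts = {'y': 26, 'x': 6, 'z': 4}
i=9, x='z': counts = {'y': 26, 'x': 6, 'z': 13}

{'y': 26, 'x': 6, 'z': 13}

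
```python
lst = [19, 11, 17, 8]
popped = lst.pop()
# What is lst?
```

[19, 11, 17]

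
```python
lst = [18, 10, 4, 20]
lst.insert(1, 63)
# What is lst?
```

[18, 63, 10, 4, 20]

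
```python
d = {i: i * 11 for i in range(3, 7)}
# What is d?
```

{3: 33, 4: 44, 5: 55, 6: 66}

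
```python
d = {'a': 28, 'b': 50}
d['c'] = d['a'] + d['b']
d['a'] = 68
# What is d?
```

After line 1: d = {'a': 28, 'b': 50}
After line 2 (d['c'] = 28 + 50): d = {'a': 28, 'b': 50, 'c': 78}
After line 3: d = {'a': 68, 'b': 50, 'c': 78}

{'a': 68, 'b': 50, 'c': 78}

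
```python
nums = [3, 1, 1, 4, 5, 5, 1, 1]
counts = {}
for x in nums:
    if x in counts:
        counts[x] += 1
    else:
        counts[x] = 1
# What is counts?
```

Initial: counts = {}, nums = [3, 1, 1, 4, 5, 5, 1, 1]
See 3: counts = {3: 1}
See 1: counts = {3: 1, 1: 1}
See 1: counts = {3: 1, 1: 2}
See 4: counts = {3: 1, 1: 2, 4: 1}
See 5: counts = {3: 1, 1: 2, 4: 1, 5: 1}
See 5: counts = {3: 1, 1: 2, 4: 1, 5: 2}
See 1: counts = {3: 1, 1: 3, 4: 1, 5: 2}
See 1: counts = {3: 1, 1: 4, 4: 1, 5: 2}

{3: 1, 1: 4, 4: 1, 5: 2}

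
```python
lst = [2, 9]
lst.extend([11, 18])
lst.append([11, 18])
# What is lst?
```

After line 1: lst = [2, 9]
After line 2 (extend unpacks [11, 18]): lst = [2, 9, 11, 18]
After line 3 (append adds [11, 18] as single element): lst = [2, 9, 11, 18, [11, 18]]

[2, 9, 11, 18, [11, 18]]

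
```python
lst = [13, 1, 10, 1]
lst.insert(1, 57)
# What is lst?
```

[13, 57, 1, 10, 1]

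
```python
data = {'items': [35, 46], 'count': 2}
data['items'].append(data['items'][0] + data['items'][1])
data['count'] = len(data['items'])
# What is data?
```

After line 1: data = {'items': [35, 46], 'count': 2}
After line 2 (append 35 + 46 = 81): data = {'items': [35, 46, 81], 'count': 2}
After line 3 (count = len(items) = 3): data = {'items': [35, 46, 81], 'count': 3}

{'items': [35, 46, 81], 'count': 3}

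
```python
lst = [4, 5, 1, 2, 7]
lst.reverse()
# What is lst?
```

[7, 2, 1, 5, 4]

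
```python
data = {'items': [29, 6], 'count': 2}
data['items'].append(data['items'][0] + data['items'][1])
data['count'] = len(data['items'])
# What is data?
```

After line 1: data = {'items': [29, 6], 'count': 2}
After line 2 (append 29 + 6 = 35): data = {'items': [29, 6, 35], 'count': 2}
After line 3 (count = len(items) = 3): data = {'items': [29, 6, 35], 'count': 3}

{'items': [29, 6, 35], 'count': 3}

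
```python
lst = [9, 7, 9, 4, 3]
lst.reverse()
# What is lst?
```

[3, 4, 9, 7, 9]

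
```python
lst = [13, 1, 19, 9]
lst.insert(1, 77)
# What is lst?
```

[13, 77, 1, 19, 9]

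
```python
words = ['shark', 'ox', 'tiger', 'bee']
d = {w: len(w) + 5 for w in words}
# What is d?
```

{'shark': 10, 'ox': 7, 'tiger': 10, 'bee': 8}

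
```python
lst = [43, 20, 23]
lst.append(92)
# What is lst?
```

[43, 20, 23, 92]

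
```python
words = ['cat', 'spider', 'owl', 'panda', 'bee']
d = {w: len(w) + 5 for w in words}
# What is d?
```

{'cat': 8, 'spider': 11, 'owl': 8, 'panda': 10, 'bee': 8}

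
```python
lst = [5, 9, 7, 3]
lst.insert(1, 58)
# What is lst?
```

[5, 58, 9, 7, 3]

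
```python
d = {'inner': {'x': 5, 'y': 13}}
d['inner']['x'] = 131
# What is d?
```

After line 1: d = {'inner': {'x': 5, 'y': 13}}
After line 2 (inner x overwritten): d = {'inner': {'x': 131, 'y': 13}}

{'inner': {'x': 131, 'y': 13}}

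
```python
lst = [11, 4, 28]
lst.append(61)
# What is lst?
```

[11, 4, 28, 61]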